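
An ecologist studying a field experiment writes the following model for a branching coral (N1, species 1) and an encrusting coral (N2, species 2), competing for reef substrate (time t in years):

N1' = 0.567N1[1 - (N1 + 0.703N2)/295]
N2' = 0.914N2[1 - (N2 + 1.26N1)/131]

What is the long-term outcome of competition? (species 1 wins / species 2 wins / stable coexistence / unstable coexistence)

species 1 excludes species 2

Compare the nullcline intercepts: K1/α12 = 295/0.703 = 420 > K2 = 131; K2/α21 = 131/1.26 = 104 < K1 = 295.
Since the inequalities point opposite ways, species 1 can invade but species 2 cannot.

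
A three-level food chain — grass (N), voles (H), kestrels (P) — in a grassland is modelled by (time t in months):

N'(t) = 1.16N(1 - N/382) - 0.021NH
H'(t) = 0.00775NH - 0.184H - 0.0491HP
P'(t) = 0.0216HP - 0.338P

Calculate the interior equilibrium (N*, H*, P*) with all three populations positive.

N* ≈ 274, H* ≈ 15.6, P* ≈ 39.5

From dP/dt = 0: 0.0216H* = 0.338, so H* = 15.6.
From dN/dt = 0: 1.16(1 - N*/382) = 0.021·15.6, giving N* = 382·(1 - 0.283) = 274.
From dH/dt = 0: 0.00775·274 - 0.184 = 0.0491P*, so P* = 1.94/0.0491 = 39.5.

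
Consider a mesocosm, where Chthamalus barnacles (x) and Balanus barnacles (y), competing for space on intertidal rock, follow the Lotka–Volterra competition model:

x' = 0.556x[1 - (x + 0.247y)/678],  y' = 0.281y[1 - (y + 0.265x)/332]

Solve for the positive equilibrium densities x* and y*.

x* ≈ 638, y* ≈ 163

Setting both brackets to zero gives the nullclines x + 0.247y = 678 and 0.265x + y = 332.
Substituting y = 332 - 0.265x into the first: x(1 - 0.247·0.265) = 678 - 0.247·332.
So x* = 596/0.935 = 638, and then y* = 332 - 0.265·638 = 163.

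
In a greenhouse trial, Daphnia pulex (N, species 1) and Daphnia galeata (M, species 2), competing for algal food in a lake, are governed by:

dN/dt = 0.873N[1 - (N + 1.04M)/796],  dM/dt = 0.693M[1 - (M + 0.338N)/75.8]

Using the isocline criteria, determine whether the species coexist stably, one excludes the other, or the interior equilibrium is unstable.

Compare the nullcline intercepts: K1/α12 = 796/1.04 = 765 > K2 = 75.8; K2/α21 = 75.8/0.338 = 224 < K1 = 796.
Since the inequalities point opposite ways, species 1 can invade but species 2 cannot.

species 1 excludes species 2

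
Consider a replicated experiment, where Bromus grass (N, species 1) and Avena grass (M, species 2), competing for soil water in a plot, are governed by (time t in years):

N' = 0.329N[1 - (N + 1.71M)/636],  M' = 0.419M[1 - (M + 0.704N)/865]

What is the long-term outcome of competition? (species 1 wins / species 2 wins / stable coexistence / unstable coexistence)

Compare the nullcline intercepts: K1/α12 = 636/1.71 = 372 < K2 = 865; K2/α21 = 865/0.704 = 1230 > K1 = 636.
Since the inequalities point opposite ways, species 2 can invade but species 1 cannot.

species 2 excludes species 1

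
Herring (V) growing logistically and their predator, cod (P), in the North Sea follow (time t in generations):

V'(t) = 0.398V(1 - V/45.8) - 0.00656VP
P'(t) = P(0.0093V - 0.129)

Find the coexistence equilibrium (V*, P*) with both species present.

V* ≈ 13.9, P* ≈ 42.3

From dP/dt = 0 with P > 0: 0.0093V* = 0.129, so V* = 13.9.
Substitute into dV/dt = 0: 0.398(1 - 13.9/45.8) = 0.00656P*.
The bracket is 0.697, giving P* = 0.277/0.00656 = 42.3.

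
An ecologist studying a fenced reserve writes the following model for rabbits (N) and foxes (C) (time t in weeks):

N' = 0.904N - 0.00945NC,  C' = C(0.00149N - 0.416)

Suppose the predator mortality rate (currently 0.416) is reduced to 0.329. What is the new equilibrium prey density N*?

N* ≈ 221

At the interior fixed point, setting dC/dt = 0 with C > 0 fixes N* = (predator death rate)/(NC coefficient) — independent of the other coefficients.
With the change, N* = 0.329/0.00149 = 221; it falls from 279.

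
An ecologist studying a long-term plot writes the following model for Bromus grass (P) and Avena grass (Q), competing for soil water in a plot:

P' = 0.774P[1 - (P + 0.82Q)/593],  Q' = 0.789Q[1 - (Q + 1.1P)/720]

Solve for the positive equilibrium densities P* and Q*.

Setting both brackets to zero gives the nullclines P + 0.82Q = 593 and 1.1P + Q = 720.
Substituting Q = 720 - 1.1P into the first: P(1 - 0.82·1.1) = 593 - 0.82·720.
So P* = 2.6/0.098 = 26.5, and then Q* = 720 - 1.1·26.5 = 691.

P* ≈ 26.5, Q* ≈ 691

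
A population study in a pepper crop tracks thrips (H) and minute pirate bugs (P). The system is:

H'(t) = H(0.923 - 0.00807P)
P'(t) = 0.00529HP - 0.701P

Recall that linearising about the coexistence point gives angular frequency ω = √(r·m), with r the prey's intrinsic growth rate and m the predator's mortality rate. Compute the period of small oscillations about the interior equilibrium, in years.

T ≈ 7.81 years

Here r = 0.923 and m = 0.701, so r·m = 0.647.
ω = √0.647 = 0.804 per year, hence T = 2π/ω ≈ 7.81 years.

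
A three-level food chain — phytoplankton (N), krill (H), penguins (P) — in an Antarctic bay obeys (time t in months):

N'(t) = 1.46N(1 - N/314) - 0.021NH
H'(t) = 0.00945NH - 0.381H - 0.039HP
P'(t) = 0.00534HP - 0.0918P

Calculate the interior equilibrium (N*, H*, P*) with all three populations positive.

From dP/dt = 0: 0.00534H* = 0.0918, so H* = 17.2.
From dN/dt = 0: 1.46(1 - N*/314) = 0.021·17.2, giving N* = 314·(1 - 0.247) = 236.
From dH/dt = 0: 0.00945·236 - 0.381 = 0.039P*, so P* = 1.85/0.039 = 47.5.

N* ≈ 236, H* ≈ 17.2, P* ≈ 47.5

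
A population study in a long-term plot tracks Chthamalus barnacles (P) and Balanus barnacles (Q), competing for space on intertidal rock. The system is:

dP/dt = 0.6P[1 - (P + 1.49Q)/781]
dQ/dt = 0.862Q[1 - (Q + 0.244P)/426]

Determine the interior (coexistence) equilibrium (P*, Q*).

P* ≈ 230, Q* ≈ 370

Setting both brackets to zero gives the nullclines P + 1.49Q = 781 and 0.244P + Q = 426.
Substituting Q = 426 - 0.244P into the first: P(1 - 1.49·0.244) = 781 - 1.49·426.
So P* = 146/0.636 = 230, and then Q* = 426 - 0.244·230 = 370.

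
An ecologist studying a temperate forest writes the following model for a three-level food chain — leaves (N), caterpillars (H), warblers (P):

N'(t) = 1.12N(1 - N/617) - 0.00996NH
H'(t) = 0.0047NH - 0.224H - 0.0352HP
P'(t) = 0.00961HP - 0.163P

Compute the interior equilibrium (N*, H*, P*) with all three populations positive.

N* ≈ 524, H* ≈ 17, P* ≈ 63.6

From dP/dt = 0: 0.00961H* = 0.163, so H* = 17.
From dN/dt = 0: 1.12(1 - N*/617) = 0.00996·17, giving N* = 617·(1 - 0.151) = 524.
From dH/dt = 0: 0.0047·524 - 0.224 = 0.0352P*, so P* = 2.24/0.0352 = 63.6.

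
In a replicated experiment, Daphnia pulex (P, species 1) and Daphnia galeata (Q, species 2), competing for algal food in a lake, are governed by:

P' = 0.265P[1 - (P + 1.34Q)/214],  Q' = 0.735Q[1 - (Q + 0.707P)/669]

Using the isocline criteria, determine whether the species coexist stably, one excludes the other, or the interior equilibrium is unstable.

Compare the nullcline intercepts: K1/α12 = 214/1.34 = 160 < K2 = 669; K2/α21 = 669/0.707 = 946 > K1 = 214.
Since the inequalities point opposite ways, species 2 can invade but species 1 cannot.

species 2 excludes species 1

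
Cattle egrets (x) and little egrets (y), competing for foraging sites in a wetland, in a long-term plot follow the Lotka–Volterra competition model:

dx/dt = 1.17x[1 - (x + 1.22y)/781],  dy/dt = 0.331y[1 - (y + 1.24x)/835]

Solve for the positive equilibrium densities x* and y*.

Setting both brackets to zero gives the nullclines x + 1.22y = 781 and 1.24x + y = 835.
Substituting y = 835 - 1.24x into the first: x(1 - 1.22·1.24) = 781 - 1.22·835.
So x* = -238/-0.513 = 464, and then y* = 835 - 1.24·464 = 260.

x* ≈ 464, y* ≈ 260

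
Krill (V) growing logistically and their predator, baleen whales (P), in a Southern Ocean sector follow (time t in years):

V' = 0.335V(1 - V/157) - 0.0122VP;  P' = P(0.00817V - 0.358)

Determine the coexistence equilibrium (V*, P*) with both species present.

V* ≈ 43.8, P* ≈ 19.8

From dP/dt = 0 with P > 0: 0.00817V* = 0.358, so V* = 43.8.
Substitute into dV/dt = 0: 0.335(1 - 43.8/157) = 0.0122P*.
The bracket is 0.721, giving P* = 0.242/0.0122 = 19.8.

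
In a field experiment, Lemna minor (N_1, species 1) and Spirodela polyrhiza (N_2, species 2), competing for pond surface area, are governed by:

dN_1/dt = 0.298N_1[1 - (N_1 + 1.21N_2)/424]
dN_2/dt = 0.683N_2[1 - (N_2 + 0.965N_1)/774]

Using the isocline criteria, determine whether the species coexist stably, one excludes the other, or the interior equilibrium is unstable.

species 2 excludes species 1

Compare the nullcline intercepts: K1/α12 = 424/1.21 = 350 < K2 = 774; K2/α21 = 774/0.965 = 802 > K1 = 424.
Since the inequalities point opposite ways, species 2 can invade but species 1 cannot.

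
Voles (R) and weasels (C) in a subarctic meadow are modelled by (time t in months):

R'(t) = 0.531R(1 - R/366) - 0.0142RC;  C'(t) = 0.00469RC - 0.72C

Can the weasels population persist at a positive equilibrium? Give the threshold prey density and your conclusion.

Threshold R = 154; K > 154, so yes, the predator persists.

The predator equation gives dC/dt > 0 only when R > 0.72/0.00469 = 154.
Without the predator, R → K = 366. Since 366 > 154, the predator can invade and persist.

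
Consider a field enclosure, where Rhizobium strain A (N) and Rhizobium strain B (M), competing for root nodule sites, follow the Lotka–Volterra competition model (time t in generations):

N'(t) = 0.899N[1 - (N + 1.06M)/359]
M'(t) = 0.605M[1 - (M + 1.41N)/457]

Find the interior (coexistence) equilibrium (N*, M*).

N* ≈ 254, M* ≈ 99.5

Setting both brackets to zero gives the nullclines N + 1.06M = 359 and 1.41N + M = 457.
Substituting M = 457 - 1.41N into the first: N(1 - 1.06·1.41) = 359 - 1.06·457.
So N* = -125/-0.495 = 254, and then M* = 457 - 1.41·254 = 99.5.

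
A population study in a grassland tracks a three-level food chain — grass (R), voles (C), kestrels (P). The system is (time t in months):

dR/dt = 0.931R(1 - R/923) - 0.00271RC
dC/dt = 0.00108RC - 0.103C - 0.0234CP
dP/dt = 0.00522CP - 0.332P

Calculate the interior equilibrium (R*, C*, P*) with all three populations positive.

From dP/dt = 0: 0.00522C* = 0.332, so C* = 63.6.
From dR/dt = 0: 0.931(1 - R*/923) = 0.00271·63.6, giving R* = 923·(1 - 0.185) = 752.
From dC/dt = 0: 0.00108·752 - 0.103 = 0.0234P*, so P* = 0.709/0.0234 = 30.3.

R* ≈ 752, C* ≈ 63.6, P* ≈ 30.3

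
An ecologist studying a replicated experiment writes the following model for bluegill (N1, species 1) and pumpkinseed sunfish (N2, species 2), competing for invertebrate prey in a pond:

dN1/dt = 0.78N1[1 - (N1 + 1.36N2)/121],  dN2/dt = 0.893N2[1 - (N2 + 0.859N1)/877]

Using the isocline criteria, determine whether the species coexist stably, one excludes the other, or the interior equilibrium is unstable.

Compare the nullcline intercepts: K1/α12 = 121/1.36 = 89 < K2 = 877; K2/α21 = 877/0.859 = 1020 > K1 = 121.
Since the inequalities point opposite ways, species 2 can invade but species 1 cannot.

species 2 excludes species 1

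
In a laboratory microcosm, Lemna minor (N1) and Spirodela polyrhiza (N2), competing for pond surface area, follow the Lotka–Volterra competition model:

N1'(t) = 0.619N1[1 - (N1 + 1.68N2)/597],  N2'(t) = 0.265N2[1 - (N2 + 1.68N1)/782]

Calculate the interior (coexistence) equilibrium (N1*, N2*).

Setting both brackets to zero gives the nullclines N1 + 1.68N2 = 597 and 1.68N1 + N2 = 782.
Substituting N2 = 782 - 1.68N1 into the first: N1(1 - 1.68·1.68) = 597 - 1.68·782.
So N1* = -717/-1.82 = 393, and then N2* = 782 - 1.68·393 = 121.

N1* ≈ 393, N2* ≈ 121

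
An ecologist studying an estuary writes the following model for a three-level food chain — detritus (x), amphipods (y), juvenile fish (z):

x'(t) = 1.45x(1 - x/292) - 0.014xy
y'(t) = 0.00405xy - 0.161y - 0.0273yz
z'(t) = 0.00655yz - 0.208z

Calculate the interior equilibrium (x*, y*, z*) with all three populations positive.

From dz/dt = 0: 0.00655y* = 0.208, so y* = 31.8.
From dx/dt = 0: 1.45(1 - x*/292) = 0.014·31.8, giving x* = 292·(1 - 0.307) = 202.
From dy/dt = 0: 0.00405·202 - 0.161 = 0.0273z*, so z* = 0.659/0.0273 = 24.1.

x* ≈ 202, y* ≈ 31.8, z* ≈ 24.1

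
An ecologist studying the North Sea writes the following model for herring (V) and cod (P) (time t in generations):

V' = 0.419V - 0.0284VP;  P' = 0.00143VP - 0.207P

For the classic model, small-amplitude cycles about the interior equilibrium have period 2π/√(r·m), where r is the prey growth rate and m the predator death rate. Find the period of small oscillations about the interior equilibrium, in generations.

T ≈ 21.3 generations

Here r = 0.419 and m = 0.207, so r·m = 0.0867.
ω = √0.0867 = 0.295 per generation, hence T = 2π/ω ≈ 21.3 generations.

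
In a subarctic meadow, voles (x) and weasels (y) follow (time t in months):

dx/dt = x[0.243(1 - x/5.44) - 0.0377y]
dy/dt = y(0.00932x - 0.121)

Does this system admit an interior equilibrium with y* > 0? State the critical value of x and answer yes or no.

The predator equation gives dy/dt > 0 only when x > 0.121/0.00932 = 13.
Without the predator, x → K = 5.44. Since 5.44 < 13, the predator cannot invade.

Threshold x = 13; K < 13, so no, the predator goes extinct.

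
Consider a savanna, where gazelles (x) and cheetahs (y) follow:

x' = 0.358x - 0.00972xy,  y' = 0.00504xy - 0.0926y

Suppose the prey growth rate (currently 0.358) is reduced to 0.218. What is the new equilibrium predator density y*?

y* ≈ 22.4

At the interior fixed point, setting dx/dt = 0 with x > 0 fixes y* = (prey growth rate)/(xy coefficient) — independent of the other coefficients.
With the change, y* = 0.218/0.00972 = 22.4; it falls from 36.8.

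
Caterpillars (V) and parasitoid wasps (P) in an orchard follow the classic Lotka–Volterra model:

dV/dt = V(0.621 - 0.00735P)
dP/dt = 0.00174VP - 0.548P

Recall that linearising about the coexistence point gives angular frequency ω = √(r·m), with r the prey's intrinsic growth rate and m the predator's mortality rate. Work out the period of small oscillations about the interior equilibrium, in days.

T ≈ 10.8 days

Here r = 0.621 and m = 0.548, so r·m = 0.34.
ω = √0.34 = 0.583 per day, hence T = 2π/ω ≈ 10.8 days.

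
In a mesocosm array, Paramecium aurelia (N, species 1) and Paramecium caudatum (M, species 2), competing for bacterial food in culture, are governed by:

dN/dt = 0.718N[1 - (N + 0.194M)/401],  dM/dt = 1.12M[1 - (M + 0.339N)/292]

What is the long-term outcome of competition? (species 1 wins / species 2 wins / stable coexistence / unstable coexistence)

Compare the nullcline intercepts: K1/α12 = 401/0.194 = 2070 > K2 = 292; K2/α21 = 292/0.339 = 861 > K1 = 401.
Since both inequalities hold, each species can invade when rare, so the interior equilibrium is stable.

stable coexistence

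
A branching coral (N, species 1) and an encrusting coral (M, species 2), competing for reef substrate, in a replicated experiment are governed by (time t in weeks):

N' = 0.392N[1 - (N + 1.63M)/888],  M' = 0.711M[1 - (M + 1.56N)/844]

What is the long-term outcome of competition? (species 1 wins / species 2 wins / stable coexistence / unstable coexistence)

unstable coexistence (outcome depends on initial conditions)

Compare the nullcline intercepts: K1/α12 = 888/1.63 = 545 < K2 = 844; K2/α21 = 844/1.56 = 541 < K1 = 888.
Since both are reversed, neither can invade when rare; the interior point is a saddle.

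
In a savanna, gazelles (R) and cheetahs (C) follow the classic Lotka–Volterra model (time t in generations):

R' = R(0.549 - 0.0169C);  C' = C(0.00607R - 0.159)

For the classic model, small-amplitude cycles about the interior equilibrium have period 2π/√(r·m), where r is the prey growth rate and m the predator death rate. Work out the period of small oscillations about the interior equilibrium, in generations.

T ≈ 21.3 generations

Here r = 0.549 and m = 0.159, so r·m = 0.0873.
ω = √0.0873 = 0.295 per generation, hence T = 2π/ω ≈ 21.3 generations.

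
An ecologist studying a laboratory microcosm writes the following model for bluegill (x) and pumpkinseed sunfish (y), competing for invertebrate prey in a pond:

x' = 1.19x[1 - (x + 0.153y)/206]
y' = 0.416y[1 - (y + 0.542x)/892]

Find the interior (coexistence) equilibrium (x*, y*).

Setting both brackets to zero gives the nullclines x + 0.153y = 206 and 0.542x + y = 892.
Substituting y = 892 - 0.542x into the first: x(1 - 0.153·0.542) = 206 - 0.153·892.
So x* = 69.5/0.917 = 75.8, and then y* = 892 - 0.542·75.8 = 851.

x* ≈ 75.8, y* ≈ 851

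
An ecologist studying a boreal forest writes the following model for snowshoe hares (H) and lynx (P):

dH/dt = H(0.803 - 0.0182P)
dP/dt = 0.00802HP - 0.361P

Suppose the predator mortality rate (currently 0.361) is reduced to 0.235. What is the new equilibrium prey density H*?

H* ≈ 29.3

At the interior fixed point, setting dP/dt = 0 with P > 0 fixes H* = (predator death rate)/(HP coefficient) — independent of the other coefficients.
With the change, H* = 0.235/0.00802 = 29.3; it falls from 45.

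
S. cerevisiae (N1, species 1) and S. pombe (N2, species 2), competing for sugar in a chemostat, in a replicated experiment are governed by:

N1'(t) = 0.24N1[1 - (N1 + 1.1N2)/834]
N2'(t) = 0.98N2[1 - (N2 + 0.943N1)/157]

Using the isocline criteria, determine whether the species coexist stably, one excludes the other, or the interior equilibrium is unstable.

Compare the nullcline intercepts: K1/α12 = 834/1.1 = 758 > K2 = 157; K2/α21 = 157/0.943 = 166 < K1 = 834.
Since the inequalities point opposite ways, species 1 can invade but species 2 cannot.

species 1 excludes species 2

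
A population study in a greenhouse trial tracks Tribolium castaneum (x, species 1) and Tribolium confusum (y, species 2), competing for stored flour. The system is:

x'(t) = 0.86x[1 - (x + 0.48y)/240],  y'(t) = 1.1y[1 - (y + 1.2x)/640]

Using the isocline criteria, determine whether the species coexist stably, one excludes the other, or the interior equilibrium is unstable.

species 2 excludes species 1

Compare the nullcline intercepts: K1/α12 = 240/0.48 = 500 < K2 = 640; K2/α21 = 640/1.2 = 533 > K1 = 240.
Since the inequalities point opposite ways, species 2 can invade but species 1 cannot.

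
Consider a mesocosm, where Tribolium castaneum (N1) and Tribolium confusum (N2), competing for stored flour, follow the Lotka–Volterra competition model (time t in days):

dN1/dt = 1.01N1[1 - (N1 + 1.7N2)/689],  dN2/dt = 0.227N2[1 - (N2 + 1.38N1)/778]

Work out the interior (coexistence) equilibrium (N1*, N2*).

Setting both brackets to zero gives the nullclines N1 + 1.7N2 = 689 and 1.38N1 + N2 = 778.
Substituting N2 = 778 - 1.38N1 into the first: N1(1 - 1.7·1.38) = 689 - 1.7·778.
So N1* = -634/-1.35 = 471, and then N2* = 778 - 1.38·471 = 128.

N1* ≈ 471, N2* ≈ 128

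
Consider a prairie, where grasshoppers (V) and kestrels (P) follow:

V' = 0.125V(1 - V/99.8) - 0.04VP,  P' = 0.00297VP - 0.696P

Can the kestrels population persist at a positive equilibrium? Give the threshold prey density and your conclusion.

Threshold V = 234; K < 234, so no, the predator goes extinct.

The predator equation gives dP/dt > 0 only when V > 0.696/0.00297 = 234.
Without the predator, V → K = 99.8. Since 99.8 < 234, the predator cannot invade.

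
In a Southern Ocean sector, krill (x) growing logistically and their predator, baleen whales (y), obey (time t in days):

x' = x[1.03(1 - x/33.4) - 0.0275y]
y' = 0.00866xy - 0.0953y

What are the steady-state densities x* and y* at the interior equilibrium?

x* ≈ 11, y* ≈ 25.1

From dy/dt = 0 with y > 0: 0.00866x* = 0.0953, so x* = 11.
Substitute into dx/dt = 0: 1.03(1 - 11/33.4) = 0.0275y*.
The bracket is 0.671, giving y* = 0.691/0.0275 = 25.1.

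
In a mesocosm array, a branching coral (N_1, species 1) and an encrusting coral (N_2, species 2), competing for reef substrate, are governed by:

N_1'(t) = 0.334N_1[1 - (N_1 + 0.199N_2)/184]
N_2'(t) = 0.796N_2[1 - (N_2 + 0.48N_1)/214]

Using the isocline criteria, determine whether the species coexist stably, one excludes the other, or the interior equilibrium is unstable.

stable coexistence

Compare the nullcline intercepts: K1/α12 = 184/0.199 = 925 > K2 = 214; K2/α21 = 214/0.48 = 446 > K1 = 184.
Since both inequalities hold, each species can invade when rare, so the interior equilibrium is stable.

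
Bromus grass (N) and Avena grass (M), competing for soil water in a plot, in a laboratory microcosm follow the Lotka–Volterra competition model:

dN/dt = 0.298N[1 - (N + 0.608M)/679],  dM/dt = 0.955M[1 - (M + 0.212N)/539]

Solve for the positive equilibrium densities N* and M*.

Setting both brackets to zero gives the nullclines N + 0.608M = 679 and 0.212N + M = 539.
Substituting M = 539 - 0.212N into the first: N(1 - 0.608·0.212) = 679 - 0.608·539.
So N* = 351/0.871 = 403, and then M* = 539 - 0.212·403 = 454.

N* ≈ 403, M* ≈ 454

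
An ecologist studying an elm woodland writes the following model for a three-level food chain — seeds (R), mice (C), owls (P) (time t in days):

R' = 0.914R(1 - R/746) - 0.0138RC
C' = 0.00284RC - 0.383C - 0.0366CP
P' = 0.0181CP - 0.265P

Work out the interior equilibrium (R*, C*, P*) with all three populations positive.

From dP/dt = 0: 0.0181C* = 0.265, so C* = 14.6.
From dR/dt = 0: 0.914(1 - R*/746) = 0.0138·14.6, giving R* = 746·(1 - 0.221) = 581.
From dC/dt = 0: 0.00284·581 - 0.383 = 0.0366P*, so P* = 1.27/0.0366 = 34.6.

R* ≈ 581, C* ≈ 14.6, P* ≈ 34.6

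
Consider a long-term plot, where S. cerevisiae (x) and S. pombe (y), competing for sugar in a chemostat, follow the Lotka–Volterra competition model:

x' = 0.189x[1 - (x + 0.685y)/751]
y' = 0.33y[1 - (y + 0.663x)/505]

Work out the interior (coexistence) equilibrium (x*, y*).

x* ≈ 742, y* ≈ 13

Setting both brackets to zero gives the nullclines x + 0.685y = 751 and 0.663x + y = 505.
Substituting y = 505 - 0.663x into the first: x(1 - 0.685·0.663) = 751 - 0.685·505.
So x* = 405/0.546 = 742, and then y* = 505 - 0.663·742 = 13.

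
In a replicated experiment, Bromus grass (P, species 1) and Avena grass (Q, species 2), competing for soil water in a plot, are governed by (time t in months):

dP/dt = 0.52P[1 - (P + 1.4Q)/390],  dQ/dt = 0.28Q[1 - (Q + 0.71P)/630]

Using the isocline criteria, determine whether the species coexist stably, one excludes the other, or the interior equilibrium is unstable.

species 2 excludes species 1

Compare the nullcline intercepts: K1/α12 = 390/1.4 = 279 < K2 = 630; K2/α21 = 630/0.71 = 887 > K1 = 390.
Since the inequalities point opposite ways, species 2 can invade but species 1 cannot.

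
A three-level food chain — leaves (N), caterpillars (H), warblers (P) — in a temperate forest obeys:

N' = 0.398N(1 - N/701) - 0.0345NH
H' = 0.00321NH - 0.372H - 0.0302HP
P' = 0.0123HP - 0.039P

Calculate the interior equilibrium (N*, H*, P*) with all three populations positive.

From dP/dt = 0: 0.0123H* = 0.039, so H* = 3.17.
From dN/dt = 0: 0.398(1 - N*/701) = 0.0345·3.17, giving N* = 701·(1 - 0.275) = 508.
From dH/dt = 0: 0.00321·508 - 0.372 = 0.0302P*, so P* = 1.26/0.0302 = 41.7.

N* ≈ 508, H* ≈ 3.17, P* ≈ 41.7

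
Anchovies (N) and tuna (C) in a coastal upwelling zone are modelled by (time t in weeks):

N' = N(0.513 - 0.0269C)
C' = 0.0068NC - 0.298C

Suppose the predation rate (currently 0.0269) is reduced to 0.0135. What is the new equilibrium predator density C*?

At the interior fixed point, setting dN/dt = 0 with N > 0 fixes C* = (prey growth rate)/(NC coefficient) — independent of the other coefficients.
With the change, C* = 0.513/0.0135 = 38; it rises from 19.1.

C* ≈ 38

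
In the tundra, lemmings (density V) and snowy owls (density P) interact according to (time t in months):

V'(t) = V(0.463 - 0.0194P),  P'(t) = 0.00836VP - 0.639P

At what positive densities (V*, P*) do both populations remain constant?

Set dP/dt = 0 with P > 0: 0.00836V - 0.639 = 0, so V* = 0.639/0.00836 = 76.4.
Set dV/dt = 0 with V > 0: 0.463 - 0.0194P = 0, so P* = 0.463/0.0194 = 23.9.

V* ≈ 76.4, P* ≈ 23.9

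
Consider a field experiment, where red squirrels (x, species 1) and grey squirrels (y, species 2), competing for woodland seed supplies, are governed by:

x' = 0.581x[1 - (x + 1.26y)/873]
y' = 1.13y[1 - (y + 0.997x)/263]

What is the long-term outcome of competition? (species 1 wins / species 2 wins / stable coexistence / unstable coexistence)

Compare the nullcline intercepts: K1/α12 = 873/1.26 = 693 > K2 = 263; K2/α21 = 263/0.997 = 264 < K1 = 873.
Since the inequalities point opposite ways, species 1 can invade but species 2 cannot.

species 1 excludes species 2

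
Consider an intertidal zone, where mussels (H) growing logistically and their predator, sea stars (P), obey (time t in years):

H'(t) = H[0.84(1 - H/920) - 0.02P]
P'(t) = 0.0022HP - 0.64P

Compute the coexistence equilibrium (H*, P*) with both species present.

H* ≈ 291, P* ≈ 28.7

From dP/dt = 0 with P > 0: 0.0022H* = 0.64, so H* = 291.
Substitute into dH/dt = 0: 0.84(1 - 291/920) = 0.02P*.
The bracket is 0.684, giving P* = 0.574/0.02 = 28.7.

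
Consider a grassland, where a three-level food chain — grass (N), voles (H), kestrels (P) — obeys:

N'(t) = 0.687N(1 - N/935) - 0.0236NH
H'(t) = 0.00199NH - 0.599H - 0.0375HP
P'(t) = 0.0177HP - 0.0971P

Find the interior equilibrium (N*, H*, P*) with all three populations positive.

From dP/dt = 0: 0.0177H* = 0.0971, so H* = 5.49.
From dN/dt = 0: 0.687(1 - N*/935) = 0.0236·5.49, giving N* = 935·(1 - 0.188) = 759.
From dH/dt = 0: 0.00199·759 - 0.599 = 0.0375P*, so P* = 0.911/0.0375 = 24.3.

N* ≈ 759, H* ≈ 5.49, P* ≈ 24.3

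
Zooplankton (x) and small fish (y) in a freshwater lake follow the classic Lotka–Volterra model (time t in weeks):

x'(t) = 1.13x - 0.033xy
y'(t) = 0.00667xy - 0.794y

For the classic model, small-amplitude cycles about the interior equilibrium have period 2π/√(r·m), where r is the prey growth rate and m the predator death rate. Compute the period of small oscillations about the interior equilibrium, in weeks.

Here r = 1.13 and m = 0.794, so r·m = 0.897.
ω = √0.897 = 0.947 per week, hence T = 2π/ω ≈ 6.63 weeks.

T ≈ 6.63 weeks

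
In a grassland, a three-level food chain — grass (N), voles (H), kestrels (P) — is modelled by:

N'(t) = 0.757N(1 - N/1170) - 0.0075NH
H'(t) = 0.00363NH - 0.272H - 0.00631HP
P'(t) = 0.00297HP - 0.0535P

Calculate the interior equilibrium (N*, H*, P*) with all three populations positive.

From dP/dt = 0: 0.00297H* = 0.0535, so H* = 18.
From dN/dt = 0: 0.757(1 - N*/1170) = 0.0075·18, giving N* = 1170·(1 - 0.178) = 961.
From dH/dt = 0: 0.00363·961 - 0.272 = 0.00631P*, so P* = 3.22/0.00631 = 510.

N* ≈ 961, H* ≈ 18, P* ≈ 510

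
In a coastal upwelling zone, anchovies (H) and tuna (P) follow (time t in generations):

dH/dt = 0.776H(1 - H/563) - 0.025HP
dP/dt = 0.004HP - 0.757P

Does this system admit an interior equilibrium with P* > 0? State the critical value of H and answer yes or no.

Threshold H = 189; K > 189, so yes, the predator persists.

The predator equation gives dP/dt > 0 only when H > 0.757/0.004 = 189.
Without the predator, H → K = 563. Since 563 > 189, the predator can invade and persist.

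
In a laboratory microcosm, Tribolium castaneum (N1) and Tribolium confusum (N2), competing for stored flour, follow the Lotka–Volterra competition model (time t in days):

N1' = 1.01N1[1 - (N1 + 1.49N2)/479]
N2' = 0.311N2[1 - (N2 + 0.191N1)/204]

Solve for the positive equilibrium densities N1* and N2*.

N1* ≈ 245, N2* ≈ 157

Setting both brackets to zero gives the nullclines N1 + 1.49N2 = 479 and 0.191N1 + N2 = 204.
Substituting N2 = 204 - 0.191N1 into the first: N1(1 - 1.49·0.191) = 479 - 1.49·204.
So N1* = 175/0.715 = 245, and then N2* = 204 - 0.191·245 = 157.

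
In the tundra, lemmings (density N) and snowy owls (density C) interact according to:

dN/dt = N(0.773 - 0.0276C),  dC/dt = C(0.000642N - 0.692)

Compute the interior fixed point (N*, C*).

Set dC/dt = 0 with C > 0: 0.000642N - 0.692 = 0, so N* = 0.692/0.000642 = 1080.
Set dN/dt = 0 with N > 0: 0.773 - 0.0276C = 0, so C* = 0.773/0.0276 = 28.

N* ≈ 1080, C* ≈ 28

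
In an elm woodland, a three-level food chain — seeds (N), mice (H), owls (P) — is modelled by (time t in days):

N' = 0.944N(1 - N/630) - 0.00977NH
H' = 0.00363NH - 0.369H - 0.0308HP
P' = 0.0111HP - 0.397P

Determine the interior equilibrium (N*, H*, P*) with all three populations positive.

N* ≈ 397, H* ≈ 35.8, P* ≈ 34.8

From dP/dt = 0: 0.0111H* = 0.397, so H* = 35.8.
From dN/dt = 0: 0.944(1 - N*/630) = 0.00977·35.8, giving N* = 630·(1 - 0.37) = 397.
From dH/dt = 0: 0.00363·397 - 0.369 = 0.0308P*, so P* = 1.07/0.0308 = 34.8.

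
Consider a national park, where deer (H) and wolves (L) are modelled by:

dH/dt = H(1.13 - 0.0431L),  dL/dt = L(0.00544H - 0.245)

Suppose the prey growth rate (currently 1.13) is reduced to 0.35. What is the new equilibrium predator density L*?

At the interior fixed point, setting dH/dt = 0 with H > 0 fixes L* = (prey growth rate)/(HL coefficient) — independent of the other coefficients.
With the change, L* = 0.35/0.0431 = 8.12; it falls from 26.2.

L* ≈ 8.12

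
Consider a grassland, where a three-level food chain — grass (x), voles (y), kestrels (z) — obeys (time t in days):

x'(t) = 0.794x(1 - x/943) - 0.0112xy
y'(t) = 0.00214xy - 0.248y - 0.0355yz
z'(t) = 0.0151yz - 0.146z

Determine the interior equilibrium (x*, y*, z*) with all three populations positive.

From dz/dt = 0: 0.0151y* = 0.146, so y* = 9.67.
From dx/dt = 0: 0.794(1 - x*/943) = 0.0112·9.67, giving x* = 943·(1 - 0.136) = 814.
From dy/dt = 0: 0.00214·814 - 0.248 = 0.0355z*, so z* = 1.49/0.0355 = 42.1.

x* ≈ 814, y* ≈ 9.67, z* ≈ 42.1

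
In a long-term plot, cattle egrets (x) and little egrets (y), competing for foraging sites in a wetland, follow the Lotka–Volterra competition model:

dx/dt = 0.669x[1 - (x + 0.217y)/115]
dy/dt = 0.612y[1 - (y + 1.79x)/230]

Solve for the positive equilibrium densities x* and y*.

x* ≈ 106, y* ≈ 39.5

Setting both brackets to zero gives the nullclines x + 0.217y = 115 and 1.79x + y = 230.
Substituting y = 230 - 1.79x into the first: x(1 - 0.217·1.79) = 115 - 0.217·230.
So x* = 65.1/0.612 = 106, and then y* = 230 - 1.79·106 = 39.5.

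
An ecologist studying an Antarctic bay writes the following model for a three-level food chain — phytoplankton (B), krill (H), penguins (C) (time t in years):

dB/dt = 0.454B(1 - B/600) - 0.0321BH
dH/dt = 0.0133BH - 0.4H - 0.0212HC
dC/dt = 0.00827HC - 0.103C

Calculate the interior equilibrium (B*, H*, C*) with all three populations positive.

From dC/dt = 0: 0.00827H* = 0.103, so H* = 12.5.
From dB/dt = 0: 0.454(1 - B*/600) = 0.0321·12.5, giving B* = 600·(1 - 0.881) = 71.6.
From dH/dt = 0: 0.0133·71.6 - 0.4 = 0.0212C*, so C* = 0.553/0.0212 = 26.1.

B* ≈ 71.6, H* ≈ 12.5, C* ≈ 26.1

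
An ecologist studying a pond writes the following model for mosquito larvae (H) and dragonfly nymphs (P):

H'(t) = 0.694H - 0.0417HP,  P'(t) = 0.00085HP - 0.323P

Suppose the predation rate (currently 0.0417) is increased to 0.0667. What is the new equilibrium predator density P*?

P* ≈ 10.4

At the interior fixed point, setting dH/dt = 0 with H > 0 fixes P* = (prey growth rate)/(HP coefficient) — independent of the other coefficients.
With the change, P* = 0.694/0.0667 = 10.4; it falls from 16.6.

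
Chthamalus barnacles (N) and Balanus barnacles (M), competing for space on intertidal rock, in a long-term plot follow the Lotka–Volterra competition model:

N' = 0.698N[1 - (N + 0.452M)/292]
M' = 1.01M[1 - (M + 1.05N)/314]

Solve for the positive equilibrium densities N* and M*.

Setting both brackets to zero gives the nullclines N + 0.452M = 292 and 1.05N + M = 314.
Substituting M = 314 - 1.05N into the first: N(1 - 0.452·1.05) = 292 - 0.452·314.
So N* = 150/0.525 = 286, and then M* = 314 - 1.05·286 = 14.1.

N* ≈ 286, M* ≈ 14.1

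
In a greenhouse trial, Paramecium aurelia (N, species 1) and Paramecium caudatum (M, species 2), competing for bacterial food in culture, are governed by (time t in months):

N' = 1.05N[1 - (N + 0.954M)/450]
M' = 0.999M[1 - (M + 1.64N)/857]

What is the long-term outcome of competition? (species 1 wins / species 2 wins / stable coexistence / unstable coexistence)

species 2 excludes species 1

Compare the nullcline intercepts: K1/α12 = 450/0.954 = 472 < K2 = 857; K2/α21 = 857/1.64 = 523 > K1 = 450.
Since the inequalities point opposite ways, species 2 can invade but species 1 cannot.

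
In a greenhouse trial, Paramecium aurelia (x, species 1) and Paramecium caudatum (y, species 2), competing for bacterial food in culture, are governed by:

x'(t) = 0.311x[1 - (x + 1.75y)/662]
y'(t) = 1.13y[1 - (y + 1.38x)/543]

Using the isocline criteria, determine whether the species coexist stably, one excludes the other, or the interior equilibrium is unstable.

unstable coexistence (outcome depends on initial conditions)

Compare the nullcline intercepts: K1/α12 = 662/1.75 = 378 < K2 = 543; K2/α21 = 543/1.38 = 393 < K1 = 662.
Since both are reversed, neither can invade when rare; the interior point is a saddle.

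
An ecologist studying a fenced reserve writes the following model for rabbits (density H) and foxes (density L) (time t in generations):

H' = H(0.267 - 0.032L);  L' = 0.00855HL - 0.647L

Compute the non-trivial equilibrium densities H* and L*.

H* ≈ 75.7, L* ≈ 8.34

Set dL/dt = 0 with L > 0: 0.00855H - 0.647 = 0, so H* = 0.647/0.00855 = 75.7.
Set dH/dt = 0 with H > 0: 0.267 - 0.032L = 0, so L* = 0.267/0.032 = 8.34.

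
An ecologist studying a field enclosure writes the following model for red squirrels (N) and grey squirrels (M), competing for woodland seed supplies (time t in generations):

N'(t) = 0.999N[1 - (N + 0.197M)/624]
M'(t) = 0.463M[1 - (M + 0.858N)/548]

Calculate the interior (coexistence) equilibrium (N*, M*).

Setting both brackets to zero gives the nullclines N + 0.197M = 624 and 0.858N + M = 548.
Substituting M = 548 - 0.858N into the first: N(1 - 0.197·0.858) = 624 - 0.197·548.
So N* = 516/0.831 = 621, and then M* = 548 - 0.858·621 = 15.2.

N* ≈ 621, M* ≈ 15.2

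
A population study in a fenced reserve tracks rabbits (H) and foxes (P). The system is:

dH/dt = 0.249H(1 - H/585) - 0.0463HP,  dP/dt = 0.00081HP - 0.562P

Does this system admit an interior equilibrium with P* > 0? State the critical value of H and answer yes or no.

Threshold H = 694; K < 694, so no, the predator goes extinct.

The predator equation gives dP/dt > 0 only when H > 0.562/0.00081 = 694.
Without the predator, H → K = 585. Since 585 < 694, the predator cannot invade.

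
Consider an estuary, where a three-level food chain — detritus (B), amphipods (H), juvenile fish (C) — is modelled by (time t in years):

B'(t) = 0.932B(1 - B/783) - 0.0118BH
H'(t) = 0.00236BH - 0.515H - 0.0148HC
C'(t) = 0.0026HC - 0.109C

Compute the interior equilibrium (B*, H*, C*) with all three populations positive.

B* ≈ 367, H* ≈ 41.9, C* ≈ 23.8

From dC/dt = 0: 0.0026H* = 0.109, so H* = 41.9.
From dB/dt = 0: 0.932(1 - B*/783) = 0.0118·41.9, giving B* = 783·(1 - 0.531) = 367.
From dH/dt = 0: 0.00236·367 - 0.515 = 0.0148C*, so C* = 0.352/0.0148 = 23.8.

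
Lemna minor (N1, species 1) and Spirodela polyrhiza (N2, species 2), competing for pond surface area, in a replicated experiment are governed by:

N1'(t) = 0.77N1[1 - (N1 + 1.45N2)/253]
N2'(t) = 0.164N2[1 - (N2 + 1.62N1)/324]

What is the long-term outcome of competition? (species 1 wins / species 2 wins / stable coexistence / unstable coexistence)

unstable coexistence (outcome depends on initial conditions)

Compare the nullcline intercepts: K1/α12 = 253/1.45 = 174 < K2 = 324; K2/α21 = 324/1.62 = 200 < K1 = 253.
Since both are reversed, neither can invade when rare; the interior point is a saddle.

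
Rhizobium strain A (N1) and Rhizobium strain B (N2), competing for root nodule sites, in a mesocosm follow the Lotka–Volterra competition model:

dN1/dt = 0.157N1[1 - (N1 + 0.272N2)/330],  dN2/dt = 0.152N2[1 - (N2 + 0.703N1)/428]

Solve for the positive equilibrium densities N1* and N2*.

N1* ≈ 264, N2* ≈ 242

Setting both brackets to zero gives the nullclines N1 + 0.272N2 = 330 and 0.703N1 + N2 = 428.
Substituting N2 = 428 - 0.703N1 into the first: N1(1 - 0.272·0.703) = 330 - 0.272·428.
So N1* = 214/0.809 = 264, and then N2* = 428 - 0.703·264 = 242.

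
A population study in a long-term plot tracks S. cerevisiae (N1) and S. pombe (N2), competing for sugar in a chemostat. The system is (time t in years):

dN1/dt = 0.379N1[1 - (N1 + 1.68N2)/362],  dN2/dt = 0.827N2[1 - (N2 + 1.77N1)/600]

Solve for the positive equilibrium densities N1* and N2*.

Setting both brackets to zero gives the nullclines N1 + 1.68N2 = 362 and 1.77N1 + N2 = 600.
Substituting N2 = 600 - 1.77N1 into the first: N1(1 - 1.68·1.77) = 362 - 1.68·600.
So N1* = -646/-1.97 = 327, and then N2* = 600 - 1.77·327 = 20.6.

N1* ≈ 327, N2* ≈ 20.6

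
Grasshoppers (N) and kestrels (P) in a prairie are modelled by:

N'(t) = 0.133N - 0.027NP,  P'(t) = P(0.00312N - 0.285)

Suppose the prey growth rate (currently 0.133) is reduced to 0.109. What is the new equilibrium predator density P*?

P* ≈ 4.04

At the interior fixed point, setting dN/dt = 0 with N > 0 fixes P* = (prey growth rate)/(NP coefficient) — independent of the other coefficients.
With the change, P* = 0.109/0.027 = 4.04; it falls from 4.93.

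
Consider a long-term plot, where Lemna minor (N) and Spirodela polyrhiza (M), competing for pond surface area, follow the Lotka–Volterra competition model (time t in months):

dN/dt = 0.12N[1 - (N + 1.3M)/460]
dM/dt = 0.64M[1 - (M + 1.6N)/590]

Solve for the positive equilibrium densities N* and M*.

Setting both brackets to zero gives the nullclines N + 1.3M = 460 and 1.6N + M = 590.
Substituting M = 590 - 1.6N into the first: N(1 - 1.3·1.6) = 460 - 1.3·590.
So N* = -307/-1.08 = 284, and then M* = 590 - 1.6·284 = 135.

N* ≈ 284, M* ≈ 135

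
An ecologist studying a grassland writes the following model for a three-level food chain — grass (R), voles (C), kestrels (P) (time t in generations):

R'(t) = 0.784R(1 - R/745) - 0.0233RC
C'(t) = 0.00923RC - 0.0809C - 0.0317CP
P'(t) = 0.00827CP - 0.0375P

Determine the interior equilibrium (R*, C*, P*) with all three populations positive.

From dP/dt = 0: 0.00827C* = 0.0375, so C* = 4.53.
From dR/dt = 0: 0.784(1 - R*/745) = 0.0233·4.53, giving R* = 745·(1 - 0.135) = 645.
From dC/dt = 0: 0.00923·645 - 0.0809 = 0.0317P*, so P* = 5.87/0.0317 = 185.

R* ≈ 645, C* ≈ 4.53, P* ≈ 185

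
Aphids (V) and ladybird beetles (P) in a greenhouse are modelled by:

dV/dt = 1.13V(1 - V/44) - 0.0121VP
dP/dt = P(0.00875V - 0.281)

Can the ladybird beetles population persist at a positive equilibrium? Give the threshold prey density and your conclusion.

Threshold V = 32.1; K > 32.1, so yes, the predator persists.

The predator equation gives dP/dt > 0 only when V > 0.281/0.00875 = 32.1.
Without the predator, V → K = 44. Since 44 > 32.1, the predator can invade and persist.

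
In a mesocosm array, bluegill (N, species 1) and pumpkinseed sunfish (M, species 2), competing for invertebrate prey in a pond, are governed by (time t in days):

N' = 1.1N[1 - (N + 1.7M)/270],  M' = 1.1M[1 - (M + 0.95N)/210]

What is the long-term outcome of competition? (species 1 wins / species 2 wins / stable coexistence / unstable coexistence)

Compare the nullcline intercepts: K1/α12 = 270/1.7 = 159 < K2 = 210; K2/α21 = 210/0.95 = 221 < K1 = 270.
Since both are reversed, neither can invade when rare; the interior point is a saddle.

unstable coexistence (outcome depends on initial conditions)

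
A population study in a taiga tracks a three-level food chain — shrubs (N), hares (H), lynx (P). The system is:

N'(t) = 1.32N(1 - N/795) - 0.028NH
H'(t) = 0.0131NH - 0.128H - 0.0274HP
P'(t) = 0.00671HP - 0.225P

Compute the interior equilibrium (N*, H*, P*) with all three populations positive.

From dP/dt = 0: 0.00671H* = 0.225, so H* = 33.5.
From dN/dt = 0: 1.32(1 - N*/795) = 0.028·33.5, giving N* = 795·(1 - 0.711) = 230.
From dH/dt = 0: 0.0131·230 - 0.128 = 0.0274P*, so P* = 2.88/0.0274 = 105.

N* ≈ 230, H* ≈ 33.5, P* ≈ 105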